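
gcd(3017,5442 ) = 1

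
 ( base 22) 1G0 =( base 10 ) 836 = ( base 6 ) 3512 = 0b1101000100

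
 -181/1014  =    -  181/1014 = - 0.18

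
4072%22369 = 4072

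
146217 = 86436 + 59781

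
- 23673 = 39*(  -  607)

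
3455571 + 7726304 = 11181875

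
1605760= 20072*80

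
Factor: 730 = 2^1*5^1  *  73^1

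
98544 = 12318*8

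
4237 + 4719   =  8956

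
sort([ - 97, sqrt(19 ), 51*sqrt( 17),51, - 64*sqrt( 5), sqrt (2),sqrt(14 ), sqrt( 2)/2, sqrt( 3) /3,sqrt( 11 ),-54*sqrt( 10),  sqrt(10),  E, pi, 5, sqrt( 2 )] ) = [-54*sqrt( 10),  -  64*sqrt( 5),-97, sqrt( 3)/3, sqrt ( 2 )/2,sqrt(2),sqrt(2),E,pi,sqrt(10 ), sqrt(11 ), sqrt ( 14),sqrt(19), 5, 51,51*sqrt(17) ] 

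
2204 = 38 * 58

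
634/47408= 317/23704 = 0.01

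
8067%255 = 162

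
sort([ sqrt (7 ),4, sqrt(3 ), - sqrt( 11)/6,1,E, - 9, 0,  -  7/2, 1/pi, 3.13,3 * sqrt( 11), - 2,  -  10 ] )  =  [ - 10, - 9,- 7/2, - 2, - sqrt(11 ) /6, 0,  1/pi,1, sqrt(3), sqrt( 7), E,3.13,  4,  3*sqrt( 11)]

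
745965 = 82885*9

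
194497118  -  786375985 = -591878867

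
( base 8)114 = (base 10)76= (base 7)136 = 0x4c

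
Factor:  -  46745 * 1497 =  -69977265 = - 3^1*5^1*499^1*9349^1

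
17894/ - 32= - 560 + 13/16= - 559.19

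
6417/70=6417/70  =  91.67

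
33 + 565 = 598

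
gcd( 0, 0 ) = 0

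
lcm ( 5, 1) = 5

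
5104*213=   1087152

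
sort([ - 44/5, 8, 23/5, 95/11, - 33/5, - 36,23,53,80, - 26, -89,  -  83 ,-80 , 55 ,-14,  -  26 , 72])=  [ - 89, - 83, - 80, - 36, - 26, - 26, - 14, - 44/5, - 33/5,23/5,8,95/11 , 23 , 53, 55,72,80 ] 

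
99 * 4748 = 470052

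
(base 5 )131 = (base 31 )1A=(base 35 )16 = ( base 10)41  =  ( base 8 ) 51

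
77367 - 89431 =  - 12064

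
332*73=24236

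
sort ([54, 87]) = [54, 87 ] 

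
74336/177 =74336/177 = 419.98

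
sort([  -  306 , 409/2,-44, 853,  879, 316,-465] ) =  [ - 465,- 306,-44,409/2 , 316, 853,  879 ] 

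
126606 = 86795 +39811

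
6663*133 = 886179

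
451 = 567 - 116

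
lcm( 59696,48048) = 1969968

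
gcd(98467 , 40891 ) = 1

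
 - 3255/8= - 3255/8=- 406.88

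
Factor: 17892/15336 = 2^( - 1)*3^( - 1)*7^1 = 7/6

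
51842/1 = 51842  =  51842.00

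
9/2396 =9/2396 = 0.00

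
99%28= 15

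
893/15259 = 893/15259  =  0.06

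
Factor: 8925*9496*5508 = 466812914400 = 2^5*3^5*5^2*7^1*17^2*1187^1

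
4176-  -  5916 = 10092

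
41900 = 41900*1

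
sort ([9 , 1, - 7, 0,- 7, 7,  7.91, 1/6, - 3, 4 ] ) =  [ - 7,-7, - 3,0 , 1/6, 1 , 4, 7,7.91, 9] 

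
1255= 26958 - 25703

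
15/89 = 15/89 =0.17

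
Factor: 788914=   2^1*7^1*37^1*1523^1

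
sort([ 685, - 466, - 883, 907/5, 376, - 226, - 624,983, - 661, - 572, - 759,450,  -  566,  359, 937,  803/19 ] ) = [ -883,-759, - 661, - 624 , - 572  , - 566, - 466, - 226, 803/19, 907/5, 359, 376, 450,685,937,  983 ] 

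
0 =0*9806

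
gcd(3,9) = 3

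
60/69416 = 15/17354 = 0.00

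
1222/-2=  - 611 + 0/1= - 611.00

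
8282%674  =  194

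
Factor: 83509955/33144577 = 5^1*17^( - 1)*673^( - 1) * 2897^( - 1 )*16701991^1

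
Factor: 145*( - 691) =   -  5^1*29^1*691^1 = -100195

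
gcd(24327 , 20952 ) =27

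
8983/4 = 2245 + 3/4  =  2245.75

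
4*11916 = 47664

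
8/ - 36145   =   - 1 + 36137/36145 = - 0.00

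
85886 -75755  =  10131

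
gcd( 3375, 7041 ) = 3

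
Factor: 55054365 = 3^1*5^1*3670291^1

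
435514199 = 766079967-330565768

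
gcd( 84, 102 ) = 6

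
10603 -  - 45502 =56105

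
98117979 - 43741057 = 54376922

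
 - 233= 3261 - 3494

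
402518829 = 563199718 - 160680889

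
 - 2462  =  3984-6446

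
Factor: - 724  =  - 2^2*181^1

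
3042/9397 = 3042/9397  =  0.32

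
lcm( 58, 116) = 116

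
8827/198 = 44 + 115/198  =  44.58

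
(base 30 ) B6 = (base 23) EE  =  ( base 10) 336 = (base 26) CO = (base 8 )520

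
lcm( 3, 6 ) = 6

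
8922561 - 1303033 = 7619528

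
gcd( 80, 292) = 4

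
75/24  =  3 + 1/8 = 3.12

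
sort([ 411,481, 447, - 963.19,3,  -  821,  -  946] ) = [ - 963.19, - 946, - 821, 3,  411,447,481 ]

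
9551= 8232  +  1319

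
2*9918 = 19836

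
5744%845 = 674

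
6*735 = 4410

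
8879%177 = 29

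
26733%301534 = 26733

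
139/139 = 1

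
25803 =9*2867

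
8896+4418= 13314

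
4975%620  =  15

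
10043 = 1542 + 8501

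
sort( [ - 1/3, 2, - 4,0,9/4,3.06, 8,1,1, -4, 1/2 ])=[  -  4,-4, - 1/3,0,1/2,1, 1,2, 9/4,3.06, 8] 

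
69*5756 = 397164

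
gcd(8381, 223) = 1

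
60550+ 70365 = 130915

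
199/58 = 3+25/58 = 3.43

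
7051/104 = 67 + 83/104 = 67.80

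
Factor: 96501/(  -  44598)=- 2^( - 1)*19^1*1693^1*7433^( - 1)  =  - 32167/14866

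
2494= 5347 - 2853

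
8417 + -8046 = 371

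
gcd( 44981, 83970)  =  1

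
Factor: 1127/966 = 7/6 = 2^( - 1)*3^(-1)*7^1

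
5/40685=1/8137 = 0.00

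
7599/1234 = 6 + 195/1234 = 6.16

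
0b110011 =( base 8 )63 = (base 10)51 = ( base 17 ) 30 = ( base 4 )303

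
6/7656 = 1/1276 = 0.00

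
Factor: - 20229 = - 3^1*11^1 * 613^1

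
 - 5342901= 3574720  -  8917621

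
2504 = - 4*( - 626)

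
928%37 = 3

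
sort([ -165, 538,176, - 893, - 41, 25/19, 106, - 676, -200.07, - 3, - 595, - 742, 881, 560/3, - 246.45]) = [ - 893,  -  742,  -  676, - 595, - 246.45,- 200.07, - 165, - 41,  -  3, 25/19 , 106, 176,560/3, 538, 881 ] 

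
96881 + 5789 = 102670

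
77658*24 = 1863792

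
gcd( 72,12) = 12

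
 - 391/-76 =391/76 = 5.14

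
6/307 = 6/307 = 0.02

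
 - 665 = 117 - 782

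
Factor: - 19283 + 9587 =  - 2^5*3^1*101^1 = -9696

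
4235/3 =1411 + 2/3 = 1411.67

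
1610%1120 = 490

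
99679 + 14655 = 114334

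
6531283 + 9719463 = 16250746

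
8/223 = 8/223 = 0.04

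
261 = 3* 87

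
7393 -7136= 257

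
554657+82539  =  637196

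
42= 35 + 7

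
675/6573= 225/2191 = 0.10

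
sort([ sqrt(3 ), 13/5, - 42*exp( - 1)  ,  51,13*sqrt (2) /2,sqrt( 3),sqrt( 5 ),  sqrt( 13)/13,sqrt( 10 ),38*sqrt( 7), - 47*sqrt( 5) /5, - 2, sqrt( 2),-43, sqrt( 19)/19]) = [ - 43  ,- 47 * sqrt(5)/5, - 42*exp( - 1), - 2,sqrt( 19 )/19,sqrt ( 13)/13,sqrt( 2), sqrt (3),sqrt( 3),sqrt( 5), 13/5,sqrt(10), 13*sqrt( 2)/2 , 51, 38*sqrt (7)]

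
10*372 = 3720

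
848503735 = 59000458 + 789503277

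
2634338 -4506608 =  - 1872270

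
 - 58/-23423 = 58/23423 = 0.00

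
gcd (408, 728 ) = 8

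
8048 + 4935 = 12983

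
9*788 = 7092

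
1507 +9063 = 10570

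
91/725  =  91/725 = 0.13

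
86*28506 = 2451516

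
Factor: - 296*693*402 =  - 2^4*3^3 * 7^1*11^1*37^1*67^1 = -82461456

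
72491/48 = 72491/48 = 1510.23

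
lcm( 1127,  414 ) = 20286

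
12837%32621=12837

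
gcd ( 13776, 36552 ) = 24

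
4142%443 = 155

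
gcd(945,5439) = 21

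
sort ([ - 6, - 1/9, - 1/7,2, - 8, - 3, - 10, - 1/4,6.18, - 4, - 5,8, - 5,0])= [ - 10, - 8, - 6,- 5, - 5, - 4  , - 3, - 1/4, - 1/7, - 1/9,0,2,6.18,8 ] 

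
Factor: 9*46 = 414=2^1*3^2 * 23^1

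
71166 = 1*71166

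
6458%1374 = 962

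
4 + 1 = 5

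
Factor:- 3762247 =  - 19^1*198013^1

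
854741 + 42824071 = 43678812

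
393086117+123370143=516456260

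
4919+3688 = 8607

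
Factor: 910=2^1 *5^1*7^1*13^1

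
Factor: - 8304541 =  - 7^1*23^1*51581^1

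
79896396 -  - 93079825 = 172976221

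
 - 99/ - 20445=33/6815=0.00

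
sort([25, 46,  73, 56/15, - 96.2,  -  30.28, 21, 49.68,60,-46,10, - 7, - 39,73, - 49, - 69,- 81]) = [ - 96.2,-81, - 69, - 49,  -  46, - 39, - 30.28,-7, 56/15, 10 , 21, 25,46,49.68,60,73,73 ] 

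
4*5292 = 21168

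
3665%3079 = 586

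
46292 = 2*23146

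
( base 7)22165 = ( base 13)2707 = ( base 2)1010111010000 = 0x15D0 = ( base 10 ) 5584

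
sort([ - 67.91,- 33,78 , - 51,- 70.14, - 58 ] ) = [ - 70.14, - 67.91, - 58, - 51, - 33, 78]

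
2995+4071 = 7066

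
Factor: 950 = 2^1*5^2*19^1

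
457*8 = 3656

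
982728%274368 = 159624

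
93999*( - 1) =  - 93999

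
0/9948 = 0=0.00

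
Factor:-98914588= - 2^2*24728647^1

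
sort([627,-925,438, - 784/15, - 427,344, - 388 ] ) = [ - 925, - 427, -388, - 784/15, 344,438,627]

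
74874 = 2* 37437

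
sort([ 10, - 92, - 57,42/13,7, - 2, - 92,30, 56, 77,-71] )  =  [ - 92, - 92, - 71,-57, - 2,42/13,7,10,30,56,77 ] 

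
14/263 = 14/263 = 0.05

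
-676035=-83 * 8145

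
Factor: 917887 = 917887^1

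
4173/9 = 463 + 2/3  =  463.67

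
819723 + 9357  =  829080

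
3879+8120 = 11999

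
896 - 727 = 169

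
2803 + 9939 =12742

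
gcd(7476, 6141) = 267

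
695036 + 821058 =1516094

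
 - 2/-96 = 1/48= 0.02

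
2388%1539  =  849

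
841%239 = 124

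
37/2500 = 37/2500 =0.01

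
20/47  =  20/47 = 0.43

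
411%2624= 411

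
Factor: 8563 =8563^1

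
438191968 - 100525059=337666909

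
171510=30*5717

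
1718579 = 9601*179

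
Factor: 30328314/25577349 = 2^1*7^(-1 )*277^( - 1 )*4397^ ( - 1)*5054719^1 = 10109438/8525783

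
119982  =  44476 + 75506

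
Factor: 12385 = 5^1*2477^1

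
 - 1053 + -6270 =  - 7323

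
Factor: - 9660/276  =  -5^1*7^1 = - 35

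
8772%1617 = 687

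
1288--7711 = 8999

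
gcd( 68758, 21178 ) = 2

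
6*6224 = 37344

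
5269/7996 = 5269/7996 = 0.66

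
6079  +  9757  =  15836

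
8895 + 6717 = 15612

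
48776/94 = 518 + 42/47 = 518.89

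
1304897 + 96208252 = 97513149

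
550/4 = 137+1/2 = 137.50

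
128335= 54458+73877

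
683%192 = 107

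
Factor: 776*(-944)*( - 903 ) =661487232 = 2^7*3^1*7^1* 43^1*59^1 * 97^1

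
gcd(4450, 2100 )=50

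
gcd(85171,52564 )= 1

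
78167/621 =78167/621 = 125.87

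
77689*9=699201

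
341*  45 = 15345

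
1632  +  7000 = 8632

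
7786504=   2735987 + 5050517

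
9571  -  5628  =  3943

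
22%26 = 22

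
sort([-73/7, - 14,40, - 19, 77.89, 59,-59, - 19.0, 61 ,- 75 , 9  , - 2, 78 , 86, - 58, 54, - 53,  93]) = [-75,-59, - 58, - 53, - 19 ,  -  19.0 , - 14, - 73/7, -2, 9, 40, 54, 59,61, 77.89, 78, 86, 93]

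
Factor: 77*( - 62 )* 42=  - 200508 = -2^2  *  3^1* 7^2*11^1*31^1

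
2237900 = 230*9730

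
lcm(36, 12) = 36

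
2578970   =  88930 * 29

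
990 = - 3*( - 330)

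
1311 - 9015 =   -  7704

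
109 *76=8284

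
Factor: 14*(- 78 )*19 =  - 2^2*3^1*7^1 * 13^1*19^1 = -20748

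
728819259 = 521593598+207225661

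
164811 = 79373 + 85438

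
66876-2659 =64217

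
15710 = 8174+7536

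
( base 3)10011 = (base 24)3d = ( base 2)1010101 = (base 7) 151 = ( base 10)85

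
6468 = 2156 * 3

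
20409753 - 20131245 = 278508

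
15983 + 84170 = 100153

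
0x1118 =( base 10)4376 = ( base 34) 3qo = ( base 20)AIG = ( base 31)4H5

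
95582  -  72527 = 23055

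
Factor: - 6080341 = - 41^1*148301^1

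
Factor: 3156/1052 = 3 = 3^1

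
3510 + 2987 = 6497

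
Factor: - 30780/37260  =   -19/23 = -19^1 * 23^( - 1 )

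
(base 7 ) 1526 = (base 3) 211112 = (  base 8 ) 1140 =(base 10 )608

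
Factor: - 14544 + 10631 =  - 3913 = -7^1 * 13^1*43^1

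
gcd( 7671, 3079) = 1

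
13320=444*30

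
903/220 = 903/220 = 4.10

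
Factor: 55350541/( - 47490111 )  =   -3^( - 3 ) * 1758893^(  -  1) * 55350541^1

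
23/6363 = 23/6363= 0.00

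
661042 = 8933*74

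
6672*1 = 6672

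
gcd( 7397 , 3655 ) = 1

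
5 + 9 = 14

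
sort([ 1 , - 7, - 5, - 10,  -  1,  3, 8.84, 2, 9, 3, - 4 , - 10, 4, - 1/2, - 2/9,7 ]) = [ - 10 , - 10 , - 7, -5, -4,  -  1, - 1/2, - 2/9, 1, 2, 3, 3, 4,7,  8.84, 9]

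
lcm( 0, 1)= 0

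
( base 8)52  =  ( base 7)60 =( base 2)101010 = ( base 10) 42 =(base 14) 30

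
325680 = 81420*4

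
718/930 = 359/465= 0.77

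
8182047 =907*9021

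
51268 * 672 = 34452096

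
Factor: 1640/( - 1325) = - 328/265 = - 2^3*5^ ( -1)*41^1 * 53^(-1 )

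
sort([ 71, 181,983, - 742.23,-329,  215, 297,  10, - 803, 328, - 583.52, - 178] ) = [  -  803, -742.23, - 583.52, - 329,-178,10, 71, 181 , 215, 297 , 328, 983]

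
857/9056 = 857/9056  =  0.09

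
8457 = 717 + 7740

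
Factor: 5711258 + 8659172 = 14370430 = 2^1*5^1*37^1*38839^1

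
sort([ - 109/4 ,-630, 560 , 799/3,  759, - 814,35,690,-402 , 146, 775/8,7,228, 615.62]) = [-814, - 630, - 402,-109/4, 7,35,  775/8,146,  228, 799/3,560, 615.62,690, 759 ] 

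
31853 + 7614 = 39467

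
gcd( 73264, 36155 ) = 1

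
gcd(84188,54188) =4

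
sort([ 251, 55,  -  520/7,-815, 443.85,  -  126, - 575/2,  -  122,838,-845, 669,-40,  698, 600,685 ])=[ - 845, - 815, - 575/2, - 126,-122, - 520/7,-40, 55, 251, 443.85,600, 669,685,  698,838 ] 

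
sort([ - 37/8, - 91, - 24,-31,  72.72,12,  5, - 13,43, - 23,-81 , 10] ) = [ - 91, - 81, - 31,-24,- 23, -13, - 37/8,  5, 10, 12,  43,72.72]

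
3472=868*4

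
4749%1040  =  589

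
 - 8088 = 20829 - 28917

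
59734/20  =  2986+7/10 = 2986.70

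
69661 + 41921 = 111582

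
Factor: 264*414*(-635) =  - 2^4*3^3*5^1*11^1*23^1*127^1=- 69402960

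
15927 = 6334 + 9593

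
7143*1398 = 9985914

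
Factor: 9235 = 5^1 * 1847^1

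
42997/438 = 98+1/6 = 98.17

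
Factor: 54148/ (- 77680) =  -13537/19420 = - 2^ ( - 2 )*5^(  -  1)*971^( - 1) * 13537^1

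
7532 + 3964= 11496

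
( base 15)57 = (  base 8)122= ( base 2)1010010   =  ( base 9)101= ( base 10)82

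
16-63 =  - 47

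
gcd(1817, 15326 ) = 79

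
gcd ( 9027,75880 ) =1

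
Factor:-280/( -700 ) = 2/5 = 2^1*5^ (  -  1 ) 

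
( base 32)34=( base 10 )100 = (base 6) 244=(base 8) 144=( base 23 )48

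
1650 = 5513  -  3863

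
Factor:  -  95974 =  - 2^1*47^1*1021^1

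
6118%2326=1466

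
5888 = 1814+4074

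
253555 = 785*323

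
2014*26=52364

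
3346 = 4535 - 1189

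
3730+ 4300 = 8030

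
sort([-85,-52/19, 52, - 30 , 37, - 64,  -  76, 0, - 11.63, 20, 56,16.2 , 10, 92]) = [ -85, - 76,  -  64, - 30,-11.63 ,  -  52/19,0, 10, 16.2, 20, 37,52 , 56, 92]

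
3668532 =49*74868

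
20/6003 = 20/6003= 0.00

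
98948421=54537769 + 44410652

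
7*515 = 3605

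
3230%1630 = 1600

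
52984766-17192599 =35792167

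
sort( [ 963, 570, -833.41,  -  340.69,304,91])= [  -  833.41,-340.69,91,  304, 570, 963]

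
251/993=251/993 = 0.25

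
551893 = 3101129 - 2549236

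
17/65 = 17/65= 0.26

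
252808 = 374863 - 122055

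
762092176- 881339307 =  - 119247131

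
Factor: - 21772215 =-3^2*5^1*483827^1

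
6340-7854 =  - 1514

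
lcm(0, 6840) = 0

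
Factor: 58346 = 2^1*29173^1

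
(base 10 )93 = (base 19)4H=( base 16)5d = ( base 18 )53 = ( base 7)162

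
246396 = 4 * 61599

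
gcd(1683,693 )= 99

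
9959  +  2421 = 12380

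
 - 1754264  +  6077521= 4323257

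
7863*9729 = 76499127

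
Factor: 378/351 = 14/13 = 2^1*7^1*13^ ( - 1 ) 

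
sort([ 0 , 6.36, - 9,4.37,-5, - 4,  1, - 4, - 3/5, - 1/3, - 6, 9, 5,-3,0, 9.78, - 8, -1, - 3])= [ - 9, - 8,  -  6, - 5, - 4, - 4, - 3, - 3, - 1, - 3/5, - 1/3, 0, 0, 1,  4.37, 5,6.36, 9, 9.78]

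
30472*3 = 91416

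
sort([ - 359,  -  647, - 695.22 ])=[ - 695.22, - 647, - 359 ] 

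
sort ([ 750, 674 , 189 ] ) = [ 189,674, 750 ] 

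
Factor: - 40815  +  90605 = 2^1*  5^1*13^1*383^1 = 49790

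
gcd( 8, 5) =1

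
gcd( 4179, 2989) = 7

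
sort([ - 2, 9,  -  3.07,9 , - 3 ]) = [ - 3.07, - 3, -2, 9, 9 ] 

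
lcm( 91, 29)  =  2639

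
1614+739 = 2353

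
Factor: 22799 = 7^1*3257^1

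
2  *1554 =3108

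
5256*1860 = 9776160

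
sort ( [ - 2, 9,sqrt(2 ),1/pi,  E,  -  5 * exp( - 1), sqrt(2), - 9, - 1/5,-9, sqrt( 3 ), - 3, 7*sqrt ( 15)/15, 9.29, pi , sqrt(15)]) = [ - 9,-9 ,-3, - 2,-5*exp (-1 ), - 1/5,1/pi, sqrt ( 2 ), sqrt(2 ),sqrt( 3 ),7*sqrt (15) /15, E,pi, sqrt(15 ),  9, 9.29] 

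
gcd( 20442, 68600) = 2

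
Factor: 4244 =2^2*1061^1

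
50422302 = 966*52197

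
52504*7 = 367528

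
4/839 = 4/839 = 0.00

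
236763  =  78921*3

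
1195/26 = 45 + 25/26 = 45.96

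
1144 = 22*52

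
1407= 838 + 569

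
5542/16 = 2771/8 = 346.38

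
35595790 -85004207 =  - 49408417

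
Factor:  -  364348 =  - 2^2*79^1*1153^1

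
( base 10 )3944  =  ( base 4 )331220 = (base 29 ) 4k0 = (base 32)3r8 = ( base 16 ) f68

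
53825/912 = 53825/912 = 59.02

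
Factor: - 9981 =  -3^2 * 1109^1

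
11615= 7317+4298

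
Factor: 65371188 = 2^2*3^1*17^1*31^1*10337^1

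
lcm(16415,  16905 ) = 1132635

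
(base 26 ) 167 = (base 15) 3AE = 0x347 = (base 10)839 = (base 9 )1132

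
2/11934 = 1/5967 =0.00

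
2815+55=2870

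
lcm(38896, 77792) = 77792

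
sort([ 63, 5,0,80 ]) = [ 0, 5, 63, 80] 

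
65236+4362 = 69598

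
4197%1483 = 1231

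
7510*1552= 11655520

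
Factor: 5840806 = 2^1*2920403^1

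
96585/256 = 96585/256= 377.29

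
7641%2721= 2199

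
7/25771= 7/25771 = 0.00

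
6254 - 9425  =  -3171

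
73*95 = 6935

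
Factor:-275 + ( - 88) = -363 = -  3^1 *11^2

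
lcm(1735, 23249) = 116245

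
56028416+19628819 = 75657235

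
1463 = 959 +504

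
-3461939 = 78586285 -82048224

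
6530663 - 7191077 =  - 660414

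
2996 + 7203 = 10199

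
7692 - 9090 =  - 1398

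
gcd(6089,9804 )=1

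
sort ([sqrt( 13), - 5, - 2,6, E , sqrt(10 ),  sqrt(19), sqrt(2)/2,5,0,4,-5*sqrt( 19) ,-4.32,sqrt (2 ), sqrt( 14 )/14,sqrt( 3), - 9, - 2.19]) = [  -  5*sqrt(19), - 9,  -  5, - 4.32, - 2.19, - 2 , 0,sqrt( 14 ) /14, sqrt (2)/2,sqrt( 2),sqrt( 3 ), E, sqrt( 10 ),sqrt(13 ),  4, sqrt( 19),5, 6 ]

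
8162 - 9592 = - 1430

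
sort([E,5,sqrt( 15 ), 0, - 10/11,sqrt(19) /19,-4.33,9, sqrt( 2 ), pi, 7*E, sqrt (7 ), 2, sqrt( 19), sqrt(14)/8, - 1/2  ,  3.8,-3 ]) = [ - 4.33,-3,-10/11,  -  1/2  ,  0,sqrt( 19)/19,sqrt(14 ) /8 , sqrt(2 ),  2,sqrt(7 ),E,pi,3.8,sqrt( 15 ),sqrt( 19 ), 5, 9, 7*E] 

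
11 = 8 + 3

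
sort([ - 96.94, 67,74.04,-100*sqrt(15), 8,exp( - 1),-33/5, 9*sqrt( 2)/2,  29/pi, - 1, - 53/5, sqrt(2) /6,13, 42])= [-100*sqrt (15 ),  -  96.94, - 53/5,- 33/5,-1, sqrt(2)/6, exp(-1), 9*sqrt(2 ) /2 , 8,29/pi,13,  42, 67,74.04 ] 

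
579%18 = 3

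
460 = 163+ 297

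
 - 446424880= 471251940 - 917676820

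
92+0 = 92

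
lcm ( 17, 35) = 595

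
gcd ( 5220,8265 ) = 435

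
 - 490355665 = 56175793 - 546531458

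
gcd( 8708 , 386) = 2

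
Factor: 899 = 29^1 * 31^1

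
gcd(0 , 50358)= 50358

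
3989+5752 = 9741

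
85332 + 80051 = 165383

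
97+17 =114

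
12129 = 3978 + 8151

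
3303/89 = 3303/89 = 37.11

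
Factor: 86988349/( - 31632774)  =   -2^( - 1 )  *  3^( - 1)*7^1 *23^( - 1 )*229223^( - 1 )*  12426907^1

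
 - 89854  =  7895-97749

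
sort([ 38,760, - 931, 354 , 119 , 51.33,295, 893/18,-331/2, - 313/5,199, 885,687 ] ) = [ - 931, - 331/2 , - 313/5, 38,893/18,  51.33, 119, 199,295, 354,687, 760, 885]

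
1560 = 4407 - 2847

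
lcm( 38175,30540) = 152700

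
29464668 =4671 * 6308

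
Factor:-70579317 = -3^1*349^1* 67411^1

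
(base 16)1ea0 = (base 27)AKA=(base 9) 11671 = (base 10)7840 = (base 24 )DEG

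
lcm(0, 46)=0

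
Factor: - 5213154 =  - 2^1*3^1*191^1*4549^1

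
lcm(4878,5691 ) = 34146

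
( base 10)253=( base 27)9A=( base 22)bb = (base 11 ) 210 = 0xFD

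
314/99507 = 314/99507 = 0.00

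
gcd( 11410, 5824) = 14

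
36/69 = 12/23 = 0.52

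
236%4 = 0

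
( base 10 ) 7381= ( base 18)14E1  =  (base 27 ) a3a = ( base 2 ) 1110011010101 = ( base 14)2993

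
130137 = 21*6197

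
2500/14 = 1250/7 = 178.57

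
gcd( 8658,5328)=666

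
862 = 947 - 85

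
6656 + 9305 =15961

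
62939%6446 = 4925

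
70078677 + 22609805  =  92688482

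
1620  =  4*405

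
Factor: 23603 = 23603^1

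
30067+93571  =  123638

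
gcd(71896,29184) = 152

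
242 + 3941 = 4183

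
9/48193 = 9/48193 = 0.00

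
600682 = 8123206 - 7522524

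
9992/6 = 4996/3 = 1665.33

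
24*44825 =1075800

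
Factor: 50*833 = 2^1*5^2*7^2*17^1= 41650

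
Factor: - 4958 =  - 2^1*37^1 * 67^1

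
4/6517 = 4/6517 = 0.00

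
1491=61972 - 60481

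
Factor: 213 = 3^1*71^1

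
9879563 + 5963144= 15842707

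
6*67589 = 405534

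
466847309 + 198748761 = 665596070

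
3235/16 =3235/16 = 202.19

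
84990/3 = 28330 = 28330.00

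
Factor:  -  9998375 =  - 5^3*79987^1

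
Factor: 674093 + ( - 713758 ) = - 39665= - 5^1*7933^1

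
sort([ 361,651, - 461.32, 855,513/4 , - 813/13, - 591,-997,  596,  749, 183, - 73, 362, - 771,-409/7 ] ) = [ - 997, - 771, - 591, - 461.32, - 73, - 813/13, - 409/7,513/4,183,361,  362, 596, 651, 749, 855]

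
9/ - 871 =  - 9/871 = -0.01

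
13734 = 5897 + 7837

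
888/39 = 22  +  10/13=22.77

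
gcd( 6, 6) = 6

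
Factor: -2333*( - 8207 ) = 29^1*283^1*2333^1   =  19146931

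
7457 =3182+4275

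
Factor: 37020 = 2^2*3^1*5^1*617^1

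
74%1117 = 74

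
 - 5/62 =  - 5/62  =  - 0.08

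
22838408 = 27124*842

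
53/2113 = 53/2113 =0.03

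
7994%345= 59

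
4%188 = 4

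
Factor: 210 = 2^1*3^1*5^1*7^1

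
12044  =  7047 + 4997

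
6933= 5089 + 1844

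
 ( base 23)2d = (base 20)2J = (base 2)111011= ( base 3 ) 2012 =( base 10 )59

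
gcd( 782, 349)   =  1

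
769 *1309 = 1006621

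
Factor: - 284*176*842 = -42086528 =- 2^7*11^1*71^1*421^1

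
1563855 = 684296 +879559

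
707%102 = 95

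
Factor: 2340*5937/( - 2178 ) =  - 771810/121 = - 2^1*3^1 * 5^1*11^( - 2) * 13^1 * 1979^1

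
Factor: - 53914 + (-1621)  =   - 55535 = - 5^1*29^1*383^1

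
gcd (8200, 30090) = 10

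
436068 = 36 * 12113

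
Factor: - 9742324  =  -2^2*431^1*5651^1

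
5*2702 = 13510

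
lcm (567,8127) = 24381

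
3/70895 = 3/70895   =  0.00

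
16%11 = 5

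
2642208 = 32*82569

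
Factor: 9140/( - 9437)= - 2^2*5^1*  457^1*9437^( - 1)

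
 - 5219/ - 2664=5219/2664 =1.96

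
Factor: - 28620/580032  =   - 2^( - 4)*3^1*5^1*19^( - 1) = - 15/304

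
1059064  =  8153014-7093950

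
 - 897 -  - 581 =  - 316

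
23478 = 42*559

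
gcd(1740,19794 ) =6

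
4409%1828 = 753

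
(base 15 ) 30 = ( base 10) 45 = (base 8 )55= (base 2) 101101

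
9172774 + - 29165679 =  - 19992905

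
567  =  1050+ - 483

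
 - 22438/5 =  - 22438/5 = -  4487.60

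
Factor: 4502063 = 4502063^1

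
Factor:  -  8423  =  -8423^1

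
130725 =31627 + 99098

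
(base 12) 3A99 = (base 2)1101001010101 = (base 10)6741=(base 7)25440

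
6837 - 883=5954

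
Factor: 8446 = 2^1*41^1 * 103^1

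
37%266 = 37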